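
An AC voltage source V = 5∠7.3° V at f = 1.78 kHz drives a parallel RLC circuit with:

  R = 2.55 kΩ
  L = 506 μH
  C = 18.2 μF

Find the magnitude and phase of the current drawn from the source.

Step 1 — Angular frequency: ω = 2π·f = 2π·1780 = 1.118e+04 rad/s.
Step 2 — Component impedances:
  R: Z = R = 2550 Ω
  L: Z = jωL = j·1.118e+04·0.000506 = 0 + j5.659 Ω
  C: Z = 1/(jωC) = -j/(ω·C) = 0 - j4.913 Ω
Step 3 — Parallel combination: 1/Z_total = 1/R + 1/L + 1/C; Z_total = 0.5441 - j37.24 Ω = 37.25∠-89.2° Ω.
Step 4 — Source phasor: V = 5∠7.3° V = 4.959 + j0.6353 V.
Step 5 — Ohm's law: I = V / Z_total = (4.959 + j0.6353) / (0.5441 - j37.24) = -0.01511 + j0.1334 A.
Step 6 — Convert to polar: |I| = 0.1342 A, ∠I = 96.5°.

I = 0.1342∠96.5° A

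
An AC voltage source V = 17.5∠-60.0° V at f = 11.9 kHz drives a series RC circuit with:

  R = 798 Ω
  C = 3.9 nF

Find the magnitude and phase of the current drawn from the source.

Step 1 — Angular frequency: ω = 2π·f = 2π·1.19e+04 = 7.477e+04 rad/s.
Step 2 — Component impedances:
  R: Z = R = 798 Ω
  C: Z = 1/(jωC) = -j/(ω·C) = 0 - j3429 Ω
Step 3 — Series combination: Z_total = R + C = 798 - j3429 Ω = 3521∠-76.9° Ω.
Step 4 — Source phasor: V = 17.5∠-60.0° V = 8.75 - j15.16 V.
Step 5 — Ohm's law: I = V / Z_total = (8.75 - j15.16) / (798 - j3429) = 0.004756 + j0.001445 A.
Step 6 — Convert to polar: |I| = 0.00497 A, ∠I = 16.9°.

I = 0.00497∠16.9° A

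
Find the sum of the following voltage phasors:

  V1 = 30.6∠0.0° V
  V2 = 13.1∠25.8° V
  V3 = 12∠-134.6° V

Step 1 — Convert each phasor to rectangular form:
  V1 = 30.6·(cos(0.0°) + j·sin(0.0°)) = 30.6 V
  V2 = 13.1·(cos(25.8°) + j·sin(25.8°)) = 11.79 + j5.702 V
  V3 = 12·(cos(-134.6°) + j·sin(-134.6°)) = -8.426 - j8.544 V
Step 2 — Sum components: V_total = 33.97 - j2.843 V.
Step 3 — Convert to polar: |V_total| = 34.09 V, ∠V_total = -4.8°.

V_total = 34.09∠-4.8° V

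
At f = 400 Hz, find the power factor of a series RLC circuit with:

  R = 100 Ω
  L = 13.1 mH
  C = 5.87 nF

Step 1 — Angular frequency: ω = 2π·f = 2π·400 = 2513 rad/s.
Step 2 — Component impedances:
  R: Z = R = 100 Ω
  L: Z = jωL = j·2513·0.0131 = 0 + j32.92 Ω
  C: Z = 1/(jωC) = -j/(ω·C) = 0 - j6.778e+04 Ω
Step 3 — Series combination: Z_total = R + L + C = 100 - j6.775e+04 Ω = 6.775e+04∠-89.9° Ω.
Step 4 — Power factor: PF = cos(φ) = Re(Z)/|Z| = 100/6.775e+04 = 0.001476.
Step 5 — Type: Im(Z) = -6.775e+04 ⇒ leading (phase φ = -89.9°).

PF = 0.001476 (leading, φ = -89.9°)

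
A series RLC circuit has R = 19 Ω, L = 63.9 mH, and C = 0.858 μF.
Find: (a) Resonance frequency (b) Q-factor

Step 1 — Resonance condition Im(Z)=0 gives ω₀ = 1/√(LC).
Step 2 — ω₀ = 1/√(0.0639·8.58e-07) = 4271 rad/s.
Step 3 — f₀ = ω₀/(2π) = 679.7 Hz.
Step 4 — Series Q: Q = ω₀L/R = 4271·0.0639/19 = 14.36.

(a) f₀ = 679.7 Hz  (b) Q = 14.36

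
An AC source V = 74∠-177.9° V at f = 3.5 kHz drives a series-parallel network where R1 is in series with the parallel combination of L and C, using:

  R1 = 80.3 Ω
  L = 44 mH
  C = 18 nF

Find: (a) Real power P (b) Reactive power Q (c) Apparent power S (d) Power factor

Step 1 — Angular frequency: ω = 2π·f = 2π·3500 = 2.199e+04 rad/s.
Step 2 — Component impedances:
  R1: Z = R = 80.3 Ω
  L: Z = jωL = j·2.199e+04·0.044 = 0 + j967.6 Ω
  C: Z = 1/(jωC) = -j/(ω·C) = 0 - j2526 Ω
Step 3 — Parallel branch: L || C = 1/(1/L + 1/C) = 0 + j1568 Ω.
Step 4 — Series with R1: Z_total = R1 + (L || C) = 80.3 + j1568 Ω = 1570∠87.1° Ω.
Step 5 — Source phasor: V = 74∠-177.9° V = -73.95 - j2.712 V.
Step 6 — Current: I = V / Z = -0.004133 + j0.04694 A = 0.04712∠95.0° A.
Step 7 — Complex power: S = V·I* = 0.1783 + j3.483 VA.
Step 8 — Real power: P = Re(S) = 0.1783 W.
Step 9 — Reactive power: Q = Im(S) = 3.483 VAR.
Step 10 — Apparent power: |S| = 3.487 VA.
Step 11 — Power factor: PF = P/|S| = 0.05113 (lagging).

(a) P = 0.1783 W  (b) Q = 3.483 VAR  (c) S = 3.487 VA  (d) PF = 0.05113 (lagging)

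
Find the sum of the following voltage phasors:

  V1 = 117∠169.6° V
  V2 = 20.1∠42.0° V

Step 1 — Convert each phasor to rectangular form:
  V1 = 117·(cos(169.6°) + j·sin(169.6°)) = -115.1 + j21.12 V
  V2 = 20.1·(cos(42.0°) + j·sin(42.0°)) = 14.94 + j13.45 V
Step 2 — Sum components: V_total = -100.1 + j34.57 V.
Step 3 — Convert to polar: |V_total| = 105.9 V, ∠V_total = 161.0°.

V_total = 105.9∠161.0° V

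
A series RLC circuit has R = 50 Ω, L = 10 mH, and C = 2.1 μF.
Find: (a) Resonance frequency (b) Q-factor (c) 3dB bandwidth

Step 1 — Resonance condition Im(Z)=0 gives ω₀ = 1/√(LC).
Step 2 — ω₀ = 1/√(0.01·2.1e-06) = 6901 rad/s.
Step 3 — f₀ = ω₀/(2π) = 1098 Hz.
Step 4 — Series Q: Q = ω₀L/R = 6901·0.01/50 = 1.38.
Step 5 — 3dB bandwidth: Δω = ω₀/Q = 5000 rad/s; BW = Δω/(2π) = 795.8 Hz.

(a) f₀ = 1098 Hz  (b) Q = 1.38  (c) BW = 795.8 Hz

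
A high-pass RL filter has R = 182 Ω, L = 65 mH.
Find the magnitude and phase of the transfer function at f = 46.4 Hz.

Step 1 — Angular frequency: ω = 2π·46.4 = 291.5 rad/s.
Step 2 — Transfer function: H(jω) = jωL/(R + jωL).
Step 3 — Numerator jωL = j·18.95; denominator R + jωL = 182 + j18.95.
Step 4 — H = 0.01072 + j0.103.
Step 5 — Magnitude: |H| = 0.1036 (-19.7 dB); phase: φ = 84.1°.

|H| = 0.1036 (-19.7 dB), φ = 84.1°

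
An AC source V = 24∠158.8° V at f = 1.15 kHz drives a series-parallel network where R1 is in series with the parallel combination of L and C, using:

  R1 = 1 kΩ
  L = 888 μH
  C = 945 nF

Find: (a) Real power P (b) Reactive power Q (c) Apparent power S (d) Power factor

Step 1 — Angular frequency: ω = 2π·f = 2π·1150 = 7226 rad/s.
Step 2 — Component impedances:
  R1: Z = R = 1000 Ω
  L: Z = jωL = j·7226·0.000888 = 0 + j6.416 Ω
  C: Z = 1/(jωC) = -j/(ω·C) = 0 - j146.5 Ω
Step 3 — Parallel branch: L || C = 1/(1/L + 1/C) = 0 + j6.71 Ω.
Step 4 — Series with R1: Z_total = R1 + (L || C) = 1000 + j6.71 Ω = 1000∠0.4° Ω.
Step 5 — Source phasor: V = 24∠158.8° V = -22.38 + j8.679 V.
Step 6 — Current: I = V / Z = -0.02232 + j0.008829 A = 0.024∠158.4° A.
Step 7 — Complex power: S = V·I* = 0.576 + j0.003865 VA.
Step 8 — Real power: P = Re(S) = 0.576 W.
Step 9 — Reactive power: Q = Im(S) = 0.003865 VAR.
Step 10 — Apparent power: |S| = 0.576 VA.
Step 11 — Power factor: PF = P/|S| = 1 (lagging).

(a) P = 0.576 W  (b) Q = 0.003865 VAR  (c) S = 0.576 VA  (d) PF = 1 (lagging)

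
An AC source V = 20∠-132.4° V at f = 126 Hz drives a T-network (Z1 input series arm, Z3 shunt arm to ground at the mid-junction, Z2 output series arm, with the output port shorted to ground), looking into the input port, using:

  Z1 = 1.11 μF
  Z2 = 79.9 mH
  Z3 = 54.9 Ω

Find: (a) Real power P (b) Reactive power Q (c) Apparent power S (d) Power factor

Step 1 — Angular frequency: ω = 2π·f = 2π·126 = 791.7 rad/s.
Step 2 — Component impedances:
  Z1: Z = 1/(jωC) = -j/(ω·C) = 0 - j1138 Ω
  Z2: Z = jωL = j·791.7·0.0799 = 0 + j63.26 Ω
  Z3: Z = R = 54.9 Ω
Step 3 — With the output port shorted to ground, the output series arm Z2 runs from the junction to ground; the shunt arm Z3 also runs from the junction to ground. They appear in parallel: Z3 || Z2 = 31.31 + j27.18 Ω.
Step 4 — Series with input arm Z1: Z_in = Z1 + (Z3 || Z2) = 31.31 - j1111 Ω = 1111∠-88.4° Ω.
Step 5 — Source phasor: V = 20∠-132.4° V = -13.49 - j14.77 V.
Step 6 — Current: I = V / Z = 0.01294 - j0.01251 A = 0.018∠-44.0° A.
Step 7 — Complex power: S = V·I* = 0.01014 - j0.3598 VA.
Step 8 — Real power: P = Re(S) = 0.01014 W.
Step 9 — Reactive power: Q = Im(S) = -0.3598 VAR.
Step 10 — Apparent power: |S| = 0.36 VA.
Step 11 — Power factor: PF = P/|S| = 0.02818 (leading).

(a) P = 0.01014 W  (b) Q = -0.3598 VAR  (c) S = 0.36 VA  (d) PF = 0.02818 (leading)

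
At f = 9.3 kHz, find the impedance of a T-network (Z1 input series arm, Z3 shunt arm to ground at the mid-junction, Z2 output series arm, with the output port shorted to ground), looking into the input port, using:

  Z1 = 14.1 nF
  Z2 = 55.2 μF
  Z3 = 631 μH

Step 1 — Angular frequency: ω = 2π·f = 2π·9300 = 5.843e+04 rad/s.
Step 2 — Component impedances:
  Z1: Z = 1/(jωC) = -j/(ω·C) = 0 - j1214 Ω
  Z2: Z = 1/(jωC) = -j/(ω·C) = 0 - j0.31 Ω
  Z3: Z = jωL = j·5.843e+04·0.000631 = 0 + j36.87 Ω
Step 3 — With the output port shorted to ground, the output series arm Z2 runs from the junction to ground; the shunt arm Z3 also runs from the junction to ground. They appear in parallel: Z3 || Z2 = 0 - j0.3127 Ω.
Step 4 — Series with input arm Z1: Z_in = Z1 + (Z3 || Z2) = 0 - j1214 Ω = 1214∠-90.0° Ω.

Z = 0 - j1214 Ω = 1214∠-90.0° Ω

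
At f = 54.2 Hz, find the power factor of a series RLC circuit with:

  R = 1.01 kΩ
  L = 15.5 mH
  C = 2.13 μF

Step 1 — Angular frequency: ω = 2π·f = 2π·54.2 = 340.5 rad/s.
Step 2 — Component impedances:
  R: Z = R = 1010 Ω
  L: Z = jωL = j·340.5·0.0155 = 0 + j5.279 Ω
  C: Z = 1/(jωC) = -j/(ω·C) = 0 - j1379 Ω
Step 3 — Series combination: Z_total = R + L + C = 1010 - j1373 Ω = 1705∠-53.7° Ω.
Step 4 — Power factor: PF = cos(φ) = Re(Z)/|Z| = 1010/1704.7 = 0.5925.
Step 5 — Type: Im(Z) = -1373 ⇒ leading (phase φ = -53.7°).

PF = 0.5925 (leading, φ = -53.7°)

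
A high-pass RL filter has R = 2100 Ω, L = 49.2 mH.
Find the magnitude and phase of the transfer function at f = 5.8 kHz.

Step 1 — Angular frequency: ω = 2π·5800 = 3.644e+04 rad/s.
Step 2 — Transfer function: H(jω) = jωL/(R + jωL).
Step 3 — Numerator jωL = j·1793; denominator R + jωL = 2100 + j1793.
Step 4 — H = 0.4216 + j0.4938.
Step 5 — Magnitude: |H| = 0.6493 (-3.8 dB); phase: φ = 49.5°.

|H| = 0.6493 (-3.8 dB), φ = 49.5°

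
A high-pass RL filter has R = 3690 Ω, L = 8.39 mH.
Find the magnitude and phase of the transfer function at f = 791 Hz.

Step 1 — Angular frequency: ω = 2π·791 = 4970 rad/s.
Step 2 — Transfer function: H(jω) = jωL/(R + jωL).
Step 3 — Numerator jωL = j·41.7; denominator R + jωL = 3690 + j41.7.
Step 4 — H = 0.0001277 + j0.0113.
Step 5 — Magnitude: |H| = 0.0113 (-38.9 dB); phase: φ = 89.4°.

|H| = 0.0113 (-38.9 dB), φ = 89.4°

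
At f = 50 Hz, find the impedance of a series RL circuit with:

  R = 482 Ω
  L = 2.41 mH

Step 1 — Angular frequency: ω = 2π·f = 2π·50 = 314.2 rad/s.
Step 2 — Component impedances:
  R: Z = R = 482 Ω
  L: Z = jωL = j·314.2·0.00241 = 0 + j0.7571 Ω
Step 3 — Series combination: Z_total = R + L = 482 + j0.7571 Ω = 482∠0.1° Ω.

Z = 482 + j0.7571 Ω = 482∠0.1° Ω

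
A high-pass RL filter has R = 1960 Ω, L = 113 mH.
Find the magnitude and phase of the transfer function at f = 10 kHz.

Step 1 — Angular frequency: ω = 2π·1e+04 = 6.283e+04 rad/s.
Step 2 — Transfer function: H(jω) = jωL/(R + jωL).
Step 3 — Numerator jωL = j·7100; denominator R + jωL = 1960 + j7100.
Step 4 — H = 0.9292 + j0.2565.
Step 5 — Magnitude: |H| = 0.9639 (-0.3 dB); phase: φ = 15.4°.

|H| = 0.9639 (-0.3 dB), φ = 15.4°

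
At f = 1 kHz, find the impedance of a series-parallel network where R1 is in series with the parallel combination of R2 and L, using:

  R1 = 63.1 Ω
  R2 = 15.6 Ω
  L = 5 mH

Step 1 — Angular frequency: ω = 2π·f = 2π·1000 = 6283 rad/s.
Step 2 — Component impedances:
  R1: Z = R = 63.1 Ω
  R2: Z = R = 15.6 Ω
  L: Z = jωL = j·6283·0.005 = 0 + j31.42 Ω
Step 3 — Parallel branch: R2 || L = 1/(1/R2 + 1/L) = 12.51 + j6.214 Ω.
Step 4 — Series with R1: Z_total = R1 + (R2 || L) = 75.61 + j6.214 Ω = 75.87∠4.7° Ω.

Z = 75.61 + j6.214 Ω = 75.87∠4.7° Ω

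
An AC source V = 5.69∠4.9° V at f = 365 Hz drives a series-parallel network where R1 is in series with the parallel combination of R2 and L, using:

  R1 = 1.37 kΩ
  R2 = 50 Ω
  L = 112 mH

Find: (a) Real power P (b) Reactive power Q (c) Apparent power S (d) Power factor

Step 1 — Angular frequency: ω = 2π·f = 2π·365 = 2293 rad/s.
Step 2 — Component impedances:
  R1: Z = R = 1370 Ω
  R2: Z = R = 50 Ω
  L: Z = jωL = j·2293·0.112 = 0 + j256.9 Ω
Step 3 — Parallel branch: R2 || L = 1/(1/R2 + 1/L) = 48.17 + j9.378 Ω.
Step 4 — Series with R1: Z_total = R1 + (R2 || L) = 1418 + j9.378 Ω = 1418∠0.4° Ω.
Step 5 — Source phasor: V = 5.69∠4.9° V = 5.669 + j0.486 V.
Step 6 — Current: I = V / Z = 0.004 + j0.0003163 A = 0.004012∠4.5° A.
Step 7 — Complex power: S = V·I* = 0.02283 + j0.000151 VA.
Step 8 — Real power: P = Re(S) = 0.02283 W.
Step 9 — Reactive power: Q = Im(S) = 0.000151 VAR.
Step 10 — Apparent power: |S| = 0.02283 VA.
Step 11 — Power factor: PF = P/|S| = 1 (lagging).

(a) P = 0.02283 W  (b) Q = 0.000151 VAR  (c) S = 0.02283 VA  (d) PF = 1 (lagging)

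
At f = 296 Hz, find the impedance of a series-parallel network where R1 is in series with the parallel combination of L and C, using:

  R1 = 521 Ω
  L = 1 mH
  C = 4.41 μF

Step 1 — Angular frequency: ω = 2π·f = 2π·296 = 1860 rad/s.
Step 2 — Component impedances:
  R1: Z = R = 521 Ω
  L: Z = jωL = j·1860·0.001 = 0 + j1.86 Ω
  C: Z = 1/(jωC) = -j/(ω·C) = 0 - j121.9 Ω
Step 3 — Parallel branch: L || C = 1/(1/L + 1/C) = 0 + j1.889 Ω.
Step 4 — Series with R1: Z_total = R1 + (L || C) = 521 + j1.889 Ω = 521∠0.2° Ω.

Z = 521 + j1.889 Ω = 521∠0.2° Ω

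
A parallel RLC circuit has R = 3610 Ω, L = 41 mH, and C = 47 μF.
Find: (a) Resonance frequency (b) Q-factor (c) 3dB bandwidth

Step 1 — Resonance: ω₀ = 1/√(LC) = 1/√(0.041·4.7e-05) = 720.4 rad/s.
Step 2 — f₀ = ω₀/(2π) = 114.7 Hz.
Step 3 — Parallel Q: Q = R/(ω₀L) = 3610/(720.4·0.041) = 122.2.
Step 4 — Bandwidth: Δω = ω₀/Q = 5.894 rad/s; BW = Δω/(2π) = 0.938 Hz.

(a) f₀ = 114.7 Hz  (b) Q = 122.2  (c) BW = 0.938 Hz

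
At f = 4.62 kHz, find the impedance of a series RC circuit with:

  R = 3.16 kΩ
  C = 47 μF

Step 1 — Angular frequency: ω = 2π·f = 2π·4620 = 2.903e+04 rad/s.
Step 2 — Component impedances:
  R: Z = R = 3160 Ω
  C: Z = 1/(jωC) = -j/(ω·C) = 0 - j0.733 Ω
Step 3 — Series combination: Z_total = R + C = 3160 - j0.733 Ω = 3160∠-0.0° Ω.

Z = 3160 - j0.733 Ω = 3160∠-0.0° Ω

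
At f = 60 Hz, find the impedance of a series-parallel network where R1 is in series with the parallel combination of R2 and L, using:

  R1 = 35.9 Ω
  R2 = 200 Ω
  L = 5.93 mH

Step 1 — Angular frequency: ω = 2π·f = 2π·60 = 377 rad/s.
Step 2 — Component impedances:
  R1: Z = R = 35.9 Ω
  R2: Z = R = 200 Ω
  L: Z = jωL = j·377·0.00593 = 0 + j2.236 Ω
Step 3 — Parallel branch: R2 || L = 1/(1/R2 + 1/L) = 0.02499 + j2.235 Ω.
Step 4 — Series with R1: Z_total = R1 + (R2 || L) = 35.92 + j2.235 Ω = 35.99∠3.6° Ω.

Z = 35.92 + j2.235 Ω = 35.99∠3.6° Ω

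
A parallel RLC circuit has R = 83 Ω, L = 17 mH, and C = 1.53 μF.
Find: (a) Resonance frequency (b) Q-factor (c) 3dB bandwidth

Step 1 — Resonance: ω₀ = 1/√(LC) = 1/√(0.017·1.53e-06) = 6201 rad/s.
Step 2 — f₀ = ω₀/(2π) = 986.8 Hz.
Step 3 — Parallel Q: Q = R/(ω₀L) = 83/(6201·0.017) = 0.7874.
Step 4 — Bandwidth: Δω = ω₀/Q = 7875 rad/s; BW = Δω/(2π) = 1253 Hz.

(a) f₀ = 986.8 Hz  (b) Q = 0.7874  (c) BW = 1253 Hz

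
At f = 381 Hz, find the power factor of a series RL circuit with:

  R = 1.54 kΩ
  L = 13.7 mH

Step 1 — Angular frequency: ω = 2π·f = 2π·381 = 2394 rad/s.
Step 2 — Component impedances:
  R: Z = R = 1540 Ω
  L: Z = jωL = j·2394·0.0137 = 0 + j32.8 Ω
Step 3 — Series combination: Z_total = R + L = 1540 + j32.8 Ω = 1540∠1.2° Ω.
Step 4 — Power factor: PF = cos(φ) = Re(Z)/|Z| = 1540/1540.3 = 0.9998.
Step 5 — Type: Im(Z) = 32.8 ⇒ lagging (phase φ = 1.2°).

PF = 0.9998 (lagging, φ = 1.2°)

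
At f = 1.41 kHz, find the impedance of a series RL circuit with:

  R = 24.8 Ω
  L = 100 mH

Step 1 — Angular frequency: ω = 2π·f = 2π·1410 = 8859 rad/s.
Step 2 — Component impedances:
  R: Z = R = 24.8 Ω
  L: Z = jωL = j·8859·0.1 = 0 + j885.9 Ω
Step 3 — Series combination: Z_total = R + L = 24.8 + j885.9 Ω = 886.3∠88.4° Ω.

Z = 24.8 + j885.9 Ω = 886.3∠88.4° Ω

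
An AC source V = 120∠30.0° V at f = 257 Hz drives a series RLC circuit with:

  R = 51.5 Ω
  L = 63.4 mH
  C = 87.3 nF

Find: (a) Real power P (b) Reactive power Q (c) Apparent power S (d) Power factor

Step 1 — Angular frequency: ω = 2π·f = 2π·257 = 1615 rad/s.
Step 2 — Component impedances:
  R: Z = R = 51.5 Ω
  L: Z = jωL = j·1615·0.0634 = 0 + j102.4 Ω
  C: Z = 1/(jωC) = -j/(ω·C) = 0 - j7094 Ω
Step 3 — Series combination: Z_total = R + L + C = 51.5 - j6991 Ω = 6992∠-89.6° Ω.
Step 4 — Source phasor: V = 120∠30.0° V = 103.9 + j60 V.
Step 5 — Current: I = V / Z = -0.008472 + j0.01493 A = 0.01716∠119.6° A.
Step 6 — Complex power: S = V·I* = 0.01517 - j2.06 VA.
Step 7 — Real power: P = Re(S) = 0.01517 W.
Step 8 — Reactive power: Q = Im(S) = -2.06 VAR.
Step 9 — Apparent power: |S| = 2.06 VA.
Step 10 — Power factor: PF = P/|S| = 0.007366 (leading).

(a) P = 0.01517 W  (b) Q = -2.06 VAR  (c) S = 2.06 VA  (d) PF = 0.007366 (leading)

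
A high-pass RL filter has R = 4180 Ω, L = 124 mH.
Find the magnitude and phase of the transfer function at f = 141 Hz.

Step 1 — Angular frequency: ω = 2π·141 = 885.9 rad/s.
Step 2 — Transfer function: H(jω) = jωL/(R + jωL).
Step 3 — Numerator jωL = j·109.9; denominator R + jωL = 4180 + j109.9.
Step 4 — H = 0.0006902 + j0.02626.
Step 5 — Magnitude: |H| = 0.02627 (-31.6 dB); phase: φ = 88.5°.

|H| = 0.02627 (-31.6 dB), φ = 88.5°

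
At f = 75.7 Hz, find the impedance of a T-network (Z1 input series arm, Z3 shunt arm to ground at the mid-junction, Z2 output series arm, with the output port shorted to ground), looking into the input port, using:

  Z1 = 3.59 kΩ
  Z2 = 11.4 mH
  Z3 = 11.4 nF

Step 1 — Angular frequency: ω = 2π·f = 2π·75.7 = 475.6 rad/s.
Step 2 — Component impedances:
  Z1: Z = R = 3590 Ω
  Z2: Z = jωL = j·475.6·0.0114 = 0 + j5.422 Ω
  Z3: Z = 1/(jωC) = -j/(ω·C) = 0 - j1.844e+05 Ω
Step 3 — With the output port shorted to ground, the output series arm Z2 runs from the junction to ground; the shunt arm Z3 also runs from the junction to ground. They appear in parallel: Z3 || Z2 = 0 + j5.422 Ω.
Step 4 — Series with input arm Z1: Z_in = Z1 + (Z3 || Z2) = 3590 + j5.422 Ω = 3590∠0.1° Ω.

Z = 3590 + j5.422 Ω = 3590∠0.1° Ω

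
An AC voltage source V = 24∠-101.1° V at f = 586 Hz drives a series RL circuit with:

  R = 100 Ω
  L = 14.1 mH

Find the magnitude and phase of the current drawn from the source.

Step 1 — Angular frequency: ω = 2π·f = 2π·586 = 3682 rad/s.
Step 2 — Component impedances:
  R: Z = R = 100 Ω
  L: Z = jωL = j·3682·0.0141 = 0 + j51.92 Ω
Step 3 — Series combination: Z_total = R + L = 100 + j51.92 Ω = 112.7∠27.4° Ω.
Step 4 — Source phasor: V = 24∠-101.1° V = -4.621 - j23.55 V.
Step 5 — Ohm's law: I = V / Z_total = (-4.621 - j23.55) / (100 + j51.92) = -0.1327 - j0.1666 A.
Step 6 — Convert to polar: |I| = 0.213 A, ∠I = -128.5°.

I = 0.213∠-128.5° A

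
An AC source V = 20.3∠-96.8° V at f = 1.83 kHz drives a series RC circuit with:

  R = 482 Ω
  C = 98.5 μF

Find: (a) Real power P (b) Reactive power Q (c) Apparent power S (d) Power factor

Step 1 — Angular frequency: ω = 2π·f = 2π·1830 = 1.15e+04 rad/s.
Step 2 — Component impedances:
  R: Z = R = 482 Ω
  C: Z = 1/(jωC) = -j/(ω·C) = 0 - j0.8829 Ω
Step 3 — Series combination: Z_total = R + C = 482 - j0.8829 Ω = 482∠-0.1° Ω.
Step 4 — Source phasor: V = 20.3∠-96.8° V = -2.404 - j20.16 V.
Step 5 — Current: I = V / Z = -0.00491 - j0.04183 A = 0.04212∠-96.7° A.
Step 6 — Complex power: S = V·I* = 0.855 - j0.001566 VA.
Step 7 — Real power: P = Re(S) = 0.855 W.
Step 8 — Reactive power: Q = Im(S) = -0.001566 VAR.
Step 9 — Apparent power: |S| = 0.855 VA.
Step 10 — Power factor: PF = P/|S| = 1 (leading).

(a) P = 0.855 W  (b) Q = -0.001566 VAR  (c) S = 0.855 VA  (d) PF = 1 (leading)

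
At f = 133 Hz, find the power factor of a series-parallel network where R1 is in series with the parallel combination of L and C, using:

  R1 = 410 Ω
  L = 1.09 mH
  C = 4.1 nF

Step 1 — Angular frequency: ω = 2π·f = 2π·133 = 835.7 rad/s.
Step 2 — Component impedances:
  R1: Z = R = 410 Ω
  L: Z = jωL = j·835.7·0.00109 = 0 + j0.9109 Ω
  C: Z = 1/(jωC) = -j/(ω·C) = 0 - j2.919e+05 Ω
Step 3 — Parallel branch: L || C = 1/(1/L + 1/C) = 0 + j0.9109 Ω.
Step 4 — Series with R1: Z_total = R1 + (L || C) = 410 + j0.9109 Ω = 410∠0.1° Ω.
Step 5 — Power factor: PF = cos(φ) = Re(Z)/|Z| = 410/410 = 1.
Step 6 — Type: Im(Z) = 0.9109 ⇒ lagging (phase φ = 0.1°).

PF = 1 (lagging, φ = 0.1°)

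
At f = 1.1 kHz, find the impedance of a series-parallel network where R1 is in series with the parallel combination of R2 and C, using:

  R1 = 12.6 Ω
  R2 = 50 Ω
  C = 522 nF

Step 1 — Angular frequency: ω = 2π·f = 2π·1100 = 6912 rad/s.
Step 2 — Component impedances:
  R1: Z = R = 12.6 Ω
  R2: Z = R = 50 Ω
  C: Z = 1/(jωC) = -j/(ω·C) = 0 - j277.2 Ω
Step 3 — Parallel branch: R2 || C = 1/(1/R2 + 1/C) = 48.42 - j8.735 Ω.
Step 4 — Series with R1: Z_total = R1 + (R2 || C) = 61.02 - j8.735 Ω = 61.65∠-8.1° Ω.

Z = 61.02 - j8.735 Ω = 61.65∠-8.1° Ω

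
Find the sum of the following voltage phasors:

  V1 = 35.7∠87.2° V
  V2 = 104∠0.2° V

Step 1 — Convert each phasor to rectangular form:
  V1 = 35.7·(cos(87.2°) + j·sin(87.2°)) = 1.744 + j35.66 V
  V2 = 104·(cos(0.2°) + j·sin(0.2°)) = 104 + j0.363 V
Step 2 — Sum components: V_total = 105.7 + j36.02 V.
Step 3 — Convert to polar: |V_total| = 111.7 V, ∠V_total = 18.8°.

V_total = 111.7∠18.8° V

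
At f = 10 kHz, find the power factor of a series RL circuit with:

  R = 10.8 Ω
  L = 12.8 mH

Step 1 — Angular frequency: ω = 2π·f = 2π·1e+04 = 6.283e+04 rad/s.
Step 2 — Component impedances:
  R: Z = R = 10.8 Ω
  L: Z = jωL = j·6.283e+04·0.0128 = 0 + j804.2 Ω
Step 3 — Series combination: Z_total = R + L = 10.8 + j804.2 Ω = 804.3∠89.2° Ω.
Step 4 — Power factor: PF = cos(φ) = Re(Z)/|Z| = 10.8/804.3 = 0.01343.
Step 5 — Type: Im(Z) = 804.2 ⇒ lagging (phase φ = 89.2°).

PF = 0.01343 (lagging, φ = 89.2°)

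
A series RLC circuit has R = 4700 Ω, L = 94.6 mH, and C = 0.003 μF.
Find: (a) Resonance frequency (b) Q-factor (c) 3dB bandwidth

Step 1 — Resonance: ω₀ = 1/√(LC) = 1/√(0.0946·3e-09) = 5.936e+04 rad/s.
Step 2 — f₀ = ω₀/(2π) = 9447 Hz.
Step 3 — Series Q: Q = ω₀L/R = 5.936e+04·0.0946/4700 = 1.195.
Step 4 — Bandwidth: Δω = ω₀/Q = 4.968e+04 rad/s; BW = Δω/(2π) = 7907 Hz.

(a) f₀ = 9447 Hz  (b) Q = 1.195  (c) BW = 7907 Hz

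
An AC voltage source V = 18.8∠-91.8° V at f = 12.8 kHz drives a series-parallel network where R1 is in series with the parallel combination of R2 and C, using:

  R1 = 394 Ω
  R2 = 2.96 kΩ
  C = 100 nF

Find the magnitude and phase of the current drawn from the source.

Step 1 — Angular frequency: ω = 2π·f = 2π·1.28e+04 = 8.042e+04 rad/s.
Step 2 — Component impedances:
  R1: Z = R = 394 Ω
  R2: Z = R = 2960 Ω
  C: Z = 1/(jωC) = -j/(ω·C) = 0 - j124.3 Ω
Step 3 — Parallel branch: R2 || C = 1/(1/R2 + 1/C) = 5.214 - j124.1 Ω.
Step 4 — Series with R1: Z_total = R1 + (R2 || C) = 399.2 - j124.1 Ω = 418.1∠-17.3° Ω.
Step 5 — Source phasor: V = 18.8∠-91.8° V = -0.5905 - j18.79 V.
Step 6 — Ohm's law: I = V / Z_total = (-0.5905 - j18.79) / (399.2 - j124.1) = 0.012 - j0.04334 A.
Step 7 — Convert to polar: |I| = 0.04497 A, ∠I = -74.5°.

I = 0.04497∠-74.5° A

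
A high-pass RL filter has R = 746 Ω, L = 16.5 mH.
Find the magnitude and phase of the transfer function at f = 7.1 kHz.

Step 1 — Angular frequency: ω = 2π·7100 = 4.461e+04 rad/s.
Step 2 — Transfer function: H(jω) = jωL/(R + jωL).
Step 3 — Numerator jωL = j·736.1; denominator R + jωL = 746 + j736.1.
Step 4 — H = 0.4933 + j0.5.
Step 5 — Magnitude: |H| = 0.7024 (-3.1 dB); phase: φ = 45.4°.

|H| = 0.7024 (-3.1 dB), φ = 45.4°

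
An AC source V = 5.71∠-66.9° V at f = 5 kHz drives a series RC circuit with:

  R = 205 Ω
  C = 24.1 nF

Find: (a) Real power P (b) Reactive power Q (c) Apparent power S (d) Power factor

Step 1 — Angular frequency: ω = 2π·f = 2π·5000 = 3.142e+04 rad/s.
Step 2 — Component impedances:
  R: Z = R = 205 Ω
  C: Z = 1/(jωC) = -j/(ω·C) = 0 - j1321 Ω
Step 3 — Series combination: Z_total = R + C = 205 - j1321 Ω = 1337∠-81.2° Ω.
Step 4 — Source phasor: V = 5.71∠-66.9° V = 2.24 - j5.252 V.
Step 5 — Current: I = V / Z = 0.00414 + j0.001054 A = 0.004272∠14.3° A.
Step 6 — Complex power: S = V·I* = 0.003741 - j0.0241 VA.
Step 7 — Real power: P = Re(S) = 0.003741 W.
Step 8 — Reactive power: Q = Im(S) = -0.0241 VAR.
Step 9 — Apparent power: |S| = 0.02439 VA.
Step 10 — Power factor: PF = P/|S| = 0.1534 (leading).

(a) P = 0.003741 W  (b) Q = -0.0241 VAR  (c) S = 0.02439 VA  (d) PF = 0.1534 (leading)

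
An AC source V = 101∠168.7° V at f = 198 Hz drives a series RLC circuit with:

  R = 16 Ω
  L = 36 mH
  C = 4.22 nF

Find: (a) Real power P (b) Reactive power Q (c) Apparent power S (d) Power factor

Step 1 — Angular frequency: ω = 2π·f = 2π·198 = 1244 rad/s.
Step 2 — Component impedances:
  R: Z = R = 16 Ω
  L: Z = jωL = j·1244·0.036 = 0 + j44.79 Ω
  C: Z = 1/(jωC) = -j/(ω·C) = 0 - j1.905e+05 Ω
Step 3 — Series combination: Z_total = R + L + C = 16 - j1.904e+05 Ω = 1.904e+05∠-90.0° Ω.
Step 4 — Source phasor: V = 101∠168.7° V = -99.04 + j19.79 V.
Step 5 — Current: I = V / Z = -0.000104 - j0.0005201 A = 0.0005304∠-101.3° A.
Step 6 — Complex power: S = V·I* = 4.501e-06 - j0.05357 VA.
Step 7 — Real power: P = Re(S) = 4.501e-06 W.
Step 8 — Reactive power: Q = Im(S) = -0.05357 VAR.
Step 9 — Apparent power: |S| = 0.05357 VA.
Step 10 — Power factor: PF = P/|S| = 8.402e-05 (leading).

(a) P = 4.501e-06 W  (b) Q = -0.05357 VAR  (c) S = 0.05357 VA  (d) PF = 8.402e-05 (leading)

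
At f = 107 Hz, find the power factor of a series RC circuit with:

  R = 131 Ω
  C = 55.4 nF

Step 1 — Angular frequency: ω = 2π·f = 2π·107 = 672.3 rad/s.
Step 2 — Component impedances:
  R: Z = R = 131 Ω
  C: Z = 1/(jωC) = -j/(ω·C) = 0 - j2.685e+04 Ω
Step 3 — Series combination: Z_total = R + C = 131 - j2.685e+04 Ω = 2.685e+04∠-89.7° Ω.
Step 4 — Power factor: PF = cos(φ) = Re(Z)/|Z| = 131/2.685e+04 = 0.004879.
Step 5 — Type: Im(Z) = -2.685e+04 ⇒ leading (phase φ = -89.7°).

PF = 0.004879 (leading, φ = -89.7°)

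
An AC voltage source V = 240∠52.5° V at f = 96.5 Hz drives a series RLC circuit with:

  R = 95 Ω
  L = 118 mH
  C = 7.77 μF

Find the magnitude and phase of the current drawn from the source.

Step 1 — Angular frequency: ω = 2π·f = 2π·96.5 = 606.3 rad/s.
Step 2 — Component impedances:
  R: Z = R = 95 Ω
  L: Z = jωL = j·606.3·0.118 = 0 + j71.55 Ω
  C: Z = 1/(jωC) = -j/(ω·C) = 0 - j212.3 Ω
Step 3 — Series combination: Z_total = R + L + C = 95 - j140.7 Ω = 169.8∠-56.0° Ω.
Step 4 — Source phasor: V = 240∠52.5° V = 146.1 + j190.4 V.
Step 5 — Ohm's law: I = V / Z_total = (146.1 + j190.4) / (95 - j140.7) = -0.448 + j1.341 A.
Step 6 — Convert to polar: |I| = 1.414 A, ∠I = 108.5°.

I = 1.414∠108.5° A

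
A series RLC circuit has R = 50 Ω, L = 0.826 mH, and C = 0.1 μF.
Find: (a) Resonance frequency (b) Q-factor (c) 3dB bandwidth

Step 1 — Resonance: ω₀ = 1/√(LC) = 1/√(0.000826·1e-07) = 1.1e+05 rad/s.
Step 2 — f₀ = ω₀/(2π) = 1.751e+04 Hz.
Step 3 — Series Q: Q = ω₀L/R = 1.1e+05·0.000826/50 = 1.818.
Step 4 — Bandwidth: Δω = ω₀/Q = 6.053e+04 rad/s; BW = Δω/(2π) = 9634 Hz.

(a) f₀ = 1.751e+04 Hz  (b) Q = 1.818  (c) BW = 9634 Hz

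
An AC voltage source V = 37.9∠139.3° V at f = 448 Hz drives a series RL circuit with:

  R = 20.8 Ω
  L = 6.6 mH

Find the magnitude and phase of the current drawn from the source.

Step 1 — Angular frequency: ω = 2π·f = 2π·448 = 2815 rad/s.
Step 2 — Component impedances:
  R: Z = R = 20.8 Ω
  L: Z = jωL = j·2815·0.0066 = 0 + j18.58 Ω
Step 3 — Series combination: Z_total = R + L = 20.8 + j18.58 Ω = 27.89∠41.8° Ω.
Step 4 — Source phasor: V = 37.9∠139.3° V = -28.73 + j24.71 V.
Step 5 — Ohm's law: I = V / Z_total = (-28.73 + j24.71) / (20.8 + j18.58) = -0.1781 + j1.347 A.
Step 6 — Convert to polar: |I| = 1.359 A, ∠I = 97.5°.

I = 1.359∠97.5° A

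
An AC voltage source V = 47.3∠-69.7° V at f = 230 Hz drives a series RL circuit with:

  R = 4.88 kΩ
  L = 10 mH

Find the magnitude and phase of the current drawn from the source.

Step 1 — Angular frequency: ω = 2π·f = 2π·230 = 1445 rad/s.
Step 2 — Component impedances:
  R: Z = R = 4880 Ω
  L: Z = jωL = j·1445·0.01 = 0 + j14.45 Ω
Step 3 — Series combination: Z_total = R + L = 4880 + j14.45 Ω = 4880∠0.2° Ω.
Step 4 — Source phasor: V = 47.3∠-69.7° V = 16.41 - j44.36 V.
Step 5 — Ohm's law: I = V / Z_total = (16.41 - j44.36) / (4880 + j14.45) = 0.003336 - j0.0091 A.
Step 6 — Convert to polar: |I| = 0.009693 A, ∠I = -69.9°.

I = 0.009693∠-69.9° A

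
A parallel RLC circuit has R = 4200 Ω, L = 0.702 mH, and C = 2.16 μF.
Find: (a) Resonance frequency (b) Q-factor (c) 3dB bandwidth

Step 1 — Resonance: ω₀ = 1/√(LC) = 1/√(0.000702·2.16e-06) = 2.568e+04 rad/s.
Step 2 — f₀ = ω₀/(2π) = 4087 Hz.
Step 3 — Parallel Q: Q = R/(ω₀L) = 4200/(2.568e+04·0.000702) = 233.
Step 4 — Bandwidth: Δω = ω₀/Q = 110.2 rad/s; BW = Δω/(2π) = 17.54 Hz.

(a) f₀ = 4087 Hz  (b) Q = 233  (c) BW = 17.54 Hz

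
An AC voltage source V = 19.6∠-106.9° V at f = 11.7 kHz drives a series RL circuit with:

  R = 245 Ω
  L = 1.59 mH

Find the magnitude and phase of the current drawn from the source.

Step 1 — Angular frequency: ω = 2π·f = 2π·1.17e+04 = 7.351e+04 rad/s.
Step 2 — Component impedances:
  R: Z = R = 245 Ω
  L: Z = jωL = j·7.351e+04·0.00159 = 0 + j116.9 Ω
Step 3 — Series combination: Z_total = R + L = 245 + j116.9 Ω = 271.5∠25.5° Ω.
Step 4 — Source phasor: V = 19.6∠-106.9° V = -5.698 - j18.75 V.
Step 5 — Ohm's law: I = V / Z_total = (-5.698 - j18.75) / (245 + j116.9) = -0.04869 - j0.05331 A.
Step 6 — Convert to polar: |I| = 0.0722 A, ∠I = -132.4°.

I = 0.0722∠-132.4° A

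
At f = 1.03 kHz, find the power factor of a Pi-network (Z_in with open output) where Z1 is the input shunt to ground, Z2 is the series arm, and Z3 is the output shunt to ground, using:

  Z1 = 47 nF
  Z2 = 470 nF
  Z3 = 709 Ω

Step 1 — Angular frequency: ω = 2π·f = 2π·1030 = 6472 rad/s.
Step 2 — Component impedances:
  Z1: Z = 1/(jωC) = -j/(ω·C) = 0 - j3288 Ω
  Z2: Z = 1/(jωC) = -j/(ω·C) = 0 - j328.8 Ω
  Z3: Z = R = 709 Ω
Step 3 — With open output, the series arm Z2 and the output shunt Z3 appear in series to ground: Z2 + Z3 = 709 - j328.8 Ω.
Step 4 — Parallel with input shunt Z1: Z_in = Z1 || (Z2 + Z3) = 564.3 - j409.5 Ω = 697.2∠-36.0° Ω.
Step 5 — Power factor: PF = cos(φ) = Re(Z)/|Z| = 564.26/697.2 = 0.8093.
Step 6 — Type: Im(Z) = -409.5 ⇒ leading (phase φ = -36.0°).

PF = 0.8093 (leading, φ = -36.0°)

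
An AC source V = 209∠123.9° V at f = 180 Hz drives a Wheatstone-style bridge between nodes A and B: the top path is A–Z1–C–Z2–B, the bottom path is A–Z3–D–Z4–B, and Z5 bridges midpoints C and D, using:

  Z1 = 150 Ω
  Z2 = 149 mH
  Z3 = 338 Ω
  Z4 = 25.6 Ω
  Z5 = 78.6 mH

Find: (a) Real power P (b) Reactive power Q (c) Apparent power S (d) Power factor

Step 1 — Angular frequency: ω = 2π·f = 2π·180 = 1131 rad/s.
Step 2 — Component impedances:
  Z1: Z = R = 150 Ω
  Z2: Z = jωL = j·1131·0.149 = 0 + j168.5 Ω
  Z3: Z = R = 338 Ω
  Z4: Z = R = 25.6 Ω
  Z5: Z = jωL = j·1131·0.0786 = 0 + j88.89 Ω
Step 3 — Bridge requires nodal analysis (the Z5 bridge couples midpoints C and D, so the two paths cannot be reduced to a simple series/parallel combination). Setting node B to ground and injecting 1 A at node A, the 3-node admittance system at A, C, D solves to V_A = Z_AB = 121.8 + j30.07 Ω = 125.4∠13.9° Ω.
Step 4 — Source phasor: V = 209∠123.9° V = -116.6 + j173.5 V.
Step 5 — Current: I = V / Z = -0.5707 + j1.566 A = 1.666∠110.0° A.
Step 6 — Complex power: S = V·I* = 338.1 + j83.51 VA.
Step 7 — Real power: P = Re(S) = 338.1 W.
Step 8 — Reactive power: Q = Im(S) = 83.51 VAR.
Step 9 — Apparent power: |S| = 348.3 VA.
Step 10 — Power factor: PF = P/|S| = 0.9708 (lagging).

(a) P = 338.1 W  (b) Q = 83.51 VAR  (c) S = 348.3 VA  (d) PF = 0.9708 (lagging)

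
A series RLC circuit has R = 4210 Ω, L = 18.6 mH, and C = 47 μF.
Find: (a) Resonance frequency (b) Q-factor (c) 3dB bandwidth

Step 1 — Resonance condition Im(Z)=0 gives ω₀ = 1/√(LC).
Step 2 — ω₀ = 1/√(0.0186·4.7e-05) = 1070 rad/s.
Step 3 — f₀ = ω₀/(2π) = 170.2 Hz.
Step 4 — Series Q: Q = ω₀L/R = 1070·0.0186/4210 = 0.004725.
Step 5 — 3dB bandwidth: Δω = ω₀/Q = 2.263e+05 rad/s; BW = Δω/(2π) = 3.602e+04 Hz.

(a) f₀ = 170.2 Hz  (b) Q = 0.004725  (c) BW = 3.602e+04 Hz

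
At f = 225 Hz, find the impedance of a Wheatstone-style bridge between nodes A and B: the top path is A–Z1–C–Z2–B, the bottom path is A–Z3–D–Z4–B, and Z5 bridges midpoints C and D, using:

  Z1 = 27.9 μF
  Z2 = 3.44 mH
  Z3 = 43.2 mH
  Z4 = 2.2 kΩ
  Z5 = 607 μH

Step 1 — Angular frequency: ω = 2π·f = 2π·225 = 1414 rad/s.
Step 2 — Component impedances:
  Z1: Z = 1/(jωC) = -j/(ω·C) = 0 - j25.35 Ω
  Z2: Z = jωL = j·1414·0.00344 = 0 + j4.863 Ω
  Z3: Z = jωL = j·1414·0.0432 = 0 + j61.07 Ω
  Z4: Z = R = 2200 Ω
  Z5: Z = jωL = j·1414·0.000607 = 0 + j0.8581 Ω
Step 3 — Bridge requires nodal analysis (the Z5 bridge couples midpoints C and D, so the two paths cannot be reduced to a simple series/parallel combination). Setting node B to ground and injecting 1 A at node A, the 3-node admittance system at A, C, D solves to V_A = Z_AB = 0.008281 - j38.06 Ω = 38.06∠-90.0° Ω.

Z = 0.008281 - j38.06 Ω = 38.06∠-90.0° Ω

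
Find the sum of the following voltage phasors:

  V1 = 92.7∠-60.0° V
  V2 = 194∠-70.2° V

Step 1 — Convert each phasor to rectangular form:
  V1 = 92.7·(cos(-60.0°) + j·sin(-60.0°)) = 46.35 - j80.28 V
  V2 = 194·(cos(-70.2°) + j·sin(-70.2°)) = 65.72 - j182.5 V
Step 2 — Sum components: V_total = 112.1 - j262.8 V.
Step 3 — Convert to polar: |V_total| = 285.7 V, ∠V_total = -66.9°.

V_total = 285.7∠-66.9° V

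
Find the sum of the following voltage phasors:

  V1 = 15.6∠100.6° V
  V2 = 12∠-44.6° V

Step 1 — Convert each phasor to rectangular form:
  V1 = 15.6·(cos(100.6°) + j·sin(100.6°)) = -2.87 + j15.33 V
  V2 = 12·(cos(-44.6°) + j·sin(-44.6°)) = 8.544 - j8.426 V
Step 2 — Sum components: V_total = 5.675 + j6.908 V.
Step 3 — Convert to polar: |V_total| = 8.94 V, ∠V_total = 50.6°.

V_total = 8.94∠50.6° V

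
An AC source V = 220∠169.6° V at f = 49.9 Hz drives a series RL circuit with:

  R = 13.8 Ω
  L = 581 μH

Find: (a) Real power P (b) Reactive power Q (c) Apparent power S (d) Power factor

Step 1 — Angular frequency: ω = 2π·f = 2π·49.9 = 313.5 rad/s.
Step 2 — Component impedances:
  R: Z = R = 13.8 Ω
  L: Z = jωL = j·313.5·0.000581 = 0 + j0.1822 Ω
Step 3 — Series combination: Z_total = R + L = 13.8 + j0.1822 Ω = 13.8∠0.8° Ω.
Step 4 — Source phasor: V = 220∠169.6° V = -216.4 + j39.71 V.
Step 5 — Current: I = V / Z = -15.64 + j3.084 A = 15.94∠168.8° A.
Step 6 — Complex power: S = V·I* = 3507 + j46.29 VA.
Step 7 — Real power: P = Re(S) = 3507 W.
Step 8 — Reactive power: Q = Im(S) = 46.29 VAR.
Step 9 — Apparent power: |S| = 3507 VA.
Step 10 — Power factor: PF = P/|S| = 0.9999 (lagging).

(a) P = 3507 W  (b) Q = 46.29 VAR  (c) S = 3507 VA  (d) PF = 0.9999 (lagging)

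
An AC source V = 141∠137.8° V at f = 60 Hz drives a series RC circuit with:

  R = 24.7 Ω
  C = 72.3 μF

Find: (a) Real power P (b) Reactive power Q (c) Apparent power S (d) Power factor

Step 1 — Angular frequency: ω = 2π·f = 2π·60 = 377 rad/s.
Step 2 — Component impedances:
  R: Z = R = 24.7 Ω
  C: Z = 1/(jωC) = -j/(ω·C) = 0 - j36.69 Ω
Step 3 — Series combination: Z_total = R + C = 24.7 - j36.69 Ω = 44.23∠-56.1° Ω.
Step 4 — Source phasor: V = 141∠137.8° V = -104.5 + j94.71 V.
Step 5 — Current: I = V / Z = -3.095 - j0.7632 A = 3.188∠-166.1° A.
Step 6 — Complex power: S = V·I* = 251 - j372.9 VA.
Step 7 — Real power: P = Re(S) = 251 W.
Step 8 — Reactive power: Q = Im(S) = -372.9 VAR.
Step 9 — Apparent power: |S| = 449.5 VA.
Step 10 — Power factor: PF = P/|S| = 0.5585 (leading).

(a) P = 251 W  (b) Q = -372.9 VAR  (c) S = 449.5 VA  (d) PF = 0.5585 (leading)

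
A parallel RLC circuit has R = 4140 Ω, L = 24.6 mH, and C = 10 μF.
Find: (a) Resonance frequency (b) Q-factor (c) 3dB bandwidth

Step 1 — Resonance: ω₀ = 1/√(LC) = 1/√(0.0246·1e-05) = 2016 rad/s.
Step 2 — f₀ = ω₀/(2π) = 320.9 Hz.
Step 3 — Parallel Q: Q = R/(ω₀L) = 4140/(2016·0.0246) = 83.47.
Step 4 — Bandwidth: Δω = ω₀/Q = 24.15 rad/s; BW = Δω/(2π) = 3.844 Hz.

(a) f₀ = 320.9 Hz  (b) Q = 83.47  (c) BW = 3.844 Hz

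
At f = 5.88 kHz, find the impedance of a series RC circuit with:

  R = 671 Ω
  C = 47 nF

Step 1 — Angular frequency: ω = 2π·f = 2π·5880 = 3.695e+04 rad/s.
Step 2 — Component impedances:
  R: Z = R = 671 Ω
  C: Z = 1/(jωC) = -j/(ω·C) = 0 - j575.9 Ω
Step 3 — Series combination: Z_total = R + C = 671 - j575.9 Ω = 884.3∠-40.6° Ω.

Z = 671 - j575.9 Ω = 884.3∠-40.6° Ω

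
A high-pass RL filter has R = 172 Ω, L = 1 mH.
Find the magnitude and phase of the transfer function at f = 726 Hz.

Step 1 — Angular frequency: ω = 2π·726 = 4562 rad/s.
Step 2 — Transfer function: H(jω) = jωL/(R + jωL).
Step 3 — Numerator jωL = j·4.562; denominator R + jωL = 172 + j4.562.
Step 4 — H = 0.0007029 + j0.0265.
Step 5 — Magnitude: |H| = 0.02651 (-31.5 dB); phase: φ = 88.5°.

|H| = 0.02651 (-31.5 dB), φ = 88.5°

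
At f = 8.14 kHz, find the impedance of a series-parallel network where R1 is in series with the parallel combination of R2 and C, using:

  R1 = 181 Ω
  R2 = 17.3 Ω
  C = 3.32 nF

Step 1 — Angular frequency: ω = 2π·f = 2π·8140 = 5.115e+04 rad/s.
Step 2 — Component impedances:
  R1: Z = R = 181 Ω
  R2: Z = R = 17.3 Ω
  C: Z = 1/(jωC) = -j/(ω·C) = 0 - j5889 Ω
Step 3 — Parallel branch: R2 || C = 1/(1/R2 + 1/C) = 17.3 - j0.05082 Ω.
Step 4 — Series with R1: Z_total = R1 + (R2 || C) = 198.3 - j0.05082 Ω = 198.3∠-0.0° Ω.

Z = 198.3 - j0.05082 Ω = 198.3∠-0.0° Ω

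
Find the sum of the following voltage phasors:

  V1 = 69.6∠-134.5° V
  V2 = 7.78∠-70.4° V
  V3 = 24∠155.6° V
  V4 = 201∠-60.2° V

Step 1 — Convert each phasor to rectangular form:
  V1 = 69.6·(cos(-134.5°) + j·sin(-134.5°)) = -48.78 - j49.64 V
  V2 = 7.78·(cos(-70.4°) + j·sin(-70.4°)) = 2.61 - j7.329 V
  V3 = 24·(cos(155.6°) + j·sin(155.6°)) = -21.86 + j9.915 V
  V4 = 201·(cos(-60.2°) + j·sin(-60.2°)) = 99.89 - j174.4 V
Step 2 — Sum components: V_total = 31.86 - j221.5 V.
Step 3 — Convert to polar: |V_total| = 223.8 V, ∠V_total = -81.8°.

V_total = 223.8∠-81.8° V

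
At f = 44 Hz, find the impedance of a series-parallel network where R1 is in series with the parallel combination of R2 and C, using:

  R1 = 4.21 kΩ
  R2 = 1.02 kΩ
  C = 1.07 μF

Step 1 — Angular frequency: ω = 2π·f = 2π·44 = 276.5 rad/s.
Step 2 — Component impedances:
  R1: Z = R = 4210 Ω
  R2: Z = R = 1020 Ω
  C: Z = 1/(jωC) = -j/(ω·C) = 0 - j3381 Ω
Step 3 — Parallel branch: R2 || C = 1/(1/R2 + 1/C) = 934.9 - j282.1 Ω.
Step 4 — Series with R1: Z_total = R1 + (R2 || C) = 5145 - j282.1 Ω = 5153∠-3.1° Ω.

Z = 5145 - j282.1 Ω = 5153∠-3.1° Ω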